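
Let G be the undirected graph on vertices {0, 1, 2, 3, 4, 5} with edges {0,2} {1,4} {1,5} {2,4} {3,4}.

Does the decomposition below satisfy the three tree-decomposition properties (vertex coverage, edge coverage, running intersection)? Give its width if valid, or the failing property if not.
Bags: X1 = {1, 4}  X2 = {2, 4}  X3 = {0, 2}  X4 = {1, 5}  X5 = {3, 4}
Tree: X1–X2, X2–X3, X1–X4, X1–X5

Every vertex of G appears in some bag (union = {0, 1, 2, 3, 4, 5}); every edge is covered by a bag; and for each vertex v the set of bags containing v is connected in the bag tree. The decomposition is therefore valid. The largest bag has 2 vertices, so the width is 1.

Yes; width 1.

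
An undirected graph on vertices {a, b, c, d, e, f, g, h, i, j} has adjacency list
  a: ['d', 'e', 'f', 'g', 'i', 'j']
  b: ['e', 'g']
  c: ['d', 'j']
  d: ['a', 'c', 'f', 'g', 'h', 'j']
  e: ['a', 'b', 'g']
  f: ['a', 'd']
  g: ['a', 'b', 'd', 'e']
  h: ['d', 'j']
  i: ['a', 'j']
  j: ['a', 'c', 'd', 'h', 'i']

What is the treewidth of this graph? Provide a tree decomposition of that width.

Treewidth 2.
One such decomposition:
Bags: B1 = {a, d, j}  B2 = {a, d, g}  B3 = {a, i, j}  B4 = {a, e, g}  B5 = {c, d, j}  B6 = {d, h, j}  B7 = {a, d, f}  B8 = {b, e, g}
Tree: B1–B2, B1–B3, B2–B4, B1–B5, B1–B6, B2–B7, B4–B8

The largest bag has 3 vertices, giving width 2; this decomposition certifies tw(G) ≤ 2. For the lower bound, the 3 vertices {d, h, j} are pairwise adjacent, and any tree decomposition puts a clique entirely inside one bag — forcing width ≥ 2. Hence tw(G) = 2 exactly.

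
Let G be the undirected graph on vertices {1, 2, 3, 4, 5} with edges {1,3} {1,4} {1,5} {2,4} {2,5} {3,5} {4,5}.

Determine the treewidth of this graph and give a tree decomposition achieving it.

Treewidth 2.
Bags: B1 = {1, 3, 5}  B2 = {1, 4, 5}  B3 = {2, 4, 5}
Tree: B1–B2, B2–B3

The largest bag has 3 vertices, giving width 2; this decomposition certifies tw(G) ≤ 2. Conversely, {1, 3, 5} is a clique of size 3, and the vertices of any clique must share a bag in every tree decomposition; so some bag has ≥ 3 vertices and tw(G) ≥ 2. The upper and lower bounds meet at 2, so that is the treewidth.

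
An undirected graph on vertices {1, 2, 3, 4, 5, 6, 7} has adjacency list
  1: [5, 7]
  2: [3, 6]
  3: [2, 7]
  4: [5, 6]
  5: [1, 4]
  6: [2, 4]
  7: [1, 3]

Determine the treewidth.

2

A width-2 tree decomposition is:
Bags: B1 = {2, 3, 7}  B2 = {2, 6, 7}  B3 = {4, 6, 7}  B4 = {4, 5, 7}  B5 = {1, 5, 7}
Tree: B1–B2, B2–B3, B3–B4, B4–B5
The largest bag has 3 vertices, giving width 2; this decomposition certifies tw(G) ≤ 2. For the lower bound, G contains the cycle 7–3–2–6–4–5–1–7, so G is not a forest; only forests have treewidth ≤ 1, hence tw(G) ≥ 2. The upper and lower bounds meet at 2, so that is the treewidth.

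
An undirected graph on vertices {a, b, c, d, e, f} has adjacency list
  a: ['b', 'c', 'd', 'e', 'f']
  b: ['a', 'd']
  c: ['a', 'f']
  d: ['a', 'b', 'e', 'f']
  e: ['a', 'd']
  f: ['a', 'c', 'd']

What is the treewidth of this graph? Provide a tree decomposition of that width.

Treewidth 2.
One optimal decomposition is:
Bags: B1 = {a, d, e}  B2 = {a, d, f}  B3 = {a, c, f}  B4 = {a, b, d}
Tree: B1–B2, B2–B3, B1–B4

Each bag holds 3 vertices, so the decomposition has width 2, which upper-bounds the treewidth. On the other hand G contains the 3-clique {a, d, e}. A clique must lie in a single bag of any decomposition, so no decomposition can have width below 2. Hence tw(G) = 2 exactly.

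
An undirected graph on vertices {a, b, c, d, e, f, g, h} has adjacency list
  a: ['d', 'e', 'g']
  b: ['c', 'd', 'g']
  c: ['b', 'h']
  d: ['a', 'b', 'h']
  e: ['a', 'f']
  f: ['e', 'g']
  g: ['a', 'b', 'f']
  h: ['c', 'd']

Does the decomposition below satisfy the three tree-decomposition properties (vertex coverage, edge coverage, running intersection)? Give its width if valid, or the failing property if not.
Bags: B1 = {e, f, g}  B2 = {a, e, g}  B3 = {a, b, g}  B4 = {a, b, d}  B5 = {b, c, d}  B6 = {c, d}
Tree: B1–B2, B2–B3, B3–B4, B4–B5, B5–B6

No — vertex h appears in no bag.

A tree decomposition must satisfy three properties: every vertex lies in some bag; for every edge, both endpoints lie together in some bag; and for every vertex, the bags containing it form a connected subtree. Here vertex h appears in no bag, so the decomposition is invalid.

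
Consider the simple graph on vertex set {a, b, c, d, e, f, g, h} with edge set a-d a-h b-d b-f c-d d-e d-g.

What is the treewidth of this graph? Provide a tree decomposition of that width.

Treewidth 1.
One optimal decomposition is:
Bags: B1 = {b, d}  B2 = {d, e}  B3 = {b, f}  B4 = {c, d}  B5 = {a, d}  B6 = {a, h}  B7 = {d, g}
Tree: B1–B2, B1–B3, B2–B4, B1–B5, B5–B6, B2–B7

Each bag holds 2 vertices, so the decomposition has width 1, which upper-bounds the treewidth. Any graph with an edge has treewidth ≥ 1, and G has the edge b–d. Therefore the treewidth is 1.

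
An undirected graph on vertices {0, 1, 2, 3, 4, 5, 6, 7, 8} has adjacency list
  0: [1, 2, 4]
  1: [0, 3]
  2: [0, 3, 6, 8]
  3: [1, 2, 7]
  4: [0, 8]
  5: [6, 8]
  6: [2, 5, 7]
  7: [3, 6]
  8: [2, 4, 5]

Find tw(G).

A width-3 tree decomposition is:
Bags: B1 = {0, 1, 3, 7}  B2 = {0, 2, 3, 7}  B3 = {0, 2, 6, 7}  B4 = {0, 2, 4, 6}  B5 = {2, 4, 6, 8}  B6 = {4, 5, 6, 8}
Tree: B1–B2, B2–B3, B3–B4, B4–B5, B5–B6
The largest bag has 4 vertices, giving width 3; this decomposition certifies tw(G) ≤ 3. For the lower bound: the 4 vertex sets {1,3,7}, {0}, {2}, {4,5,6,8} are disjoint, each induces a connected subgraph, and every pair is joined by at least one edge of G. Contracting each set to a single vertex therefore yields K_{4} as a minor, and since treewidth is minor-monotone, tw(G) ≥ tw(K_{4}) = 3. The upper and lower bounds meet at 3, so that is the treewidth.

3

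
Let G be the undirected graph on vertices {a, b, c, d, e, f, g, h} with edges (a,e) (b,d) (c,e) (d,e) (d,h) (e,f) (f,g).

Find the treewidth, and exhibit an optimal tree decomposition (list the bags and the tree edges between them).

Treewidth 1.
One optimal decomposition is:
Bags: B1 = {d, e}  B2 = {e, f}  B3 = {f, g}  B4 = {c, e}  B5 = {a, e}  B6 = {d, h}  B7 = {b, d}
Tree: B1–B2, B2–B3, B1–B4, B2–B5, B1–B6, B1–B7

The largest bag has 2 vertices, giving width 1; this decomposition certifies tw(G) ≤ 1. G has an edge, so its treewidth is at least 1. Therefore the treewidth is 1.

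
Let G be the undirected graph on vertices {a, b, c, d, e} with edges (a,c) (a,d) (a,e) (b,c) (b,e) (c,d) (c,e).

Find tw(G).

A width-2 tree decomposition is:
Bags: B1 = {a, c, d}  B2 = {a, c, e}  B3 = {b, c, e}
Tree: B1–B2, B2–B3
The largest bag has 3 vertices, giving width 2; this decomposition certifies tw(G) ≤ 2. On the other hand G contains the 3-clique {a, c, d}. A clique must lie in a single bag of any decomposition, so no decomposition can have width below 2. The upper and lower bounds meet at 2, so that is the treewidth.

2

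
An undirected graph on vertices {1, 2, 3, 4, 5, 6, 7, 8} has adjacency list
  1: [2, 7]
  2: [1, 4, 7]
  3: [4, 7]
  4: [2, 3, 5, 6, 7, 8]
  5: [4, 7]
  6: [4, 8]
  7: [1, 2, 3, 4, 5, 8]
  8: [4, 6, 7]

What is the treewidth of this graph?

A width-2 tree decomposition is:
Bags: B1 = {4, 5, 7}  B2 = {2, 4, 7}  B3 = {3, 4, 7}  B4 = {1, 2, 7}  B5 = {4, 7, 8}  B6 = {4, 6, 8}
Tree: B1–B2, B1–B3, B2–B4, B3–B5, B5–B6
Every bag has size at most 3, so the width is 3 − 1 = 2 and tw(G) ≤ 2. For the lower bound, the 3 vertices {1, 2, 7} are pairwise adjacent, and any tree decomposition puts a clique entirely inside one bag — forcing width ≥ 2. Combining the bounds, tw(G) = 2.

2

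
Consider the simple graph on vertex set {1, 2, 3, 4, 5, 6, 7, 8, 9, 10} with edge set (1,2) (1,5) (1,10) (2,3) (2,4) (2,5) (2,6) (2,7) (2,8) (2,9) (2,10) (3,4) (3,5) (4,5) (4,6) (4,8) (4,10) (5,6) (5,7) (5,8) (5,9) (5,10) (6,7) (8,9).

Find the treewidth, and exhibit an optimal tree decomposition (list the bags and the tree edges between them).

Every bag has size at most 4, so the width is 4 − 1 = 3 and tw(G) ≤ 3. On the other hand G contains the 4-clique {1, 2, 5, 10}. A clique must lie in a single bag of any decomposition, so no decomposition can have width below 3. Therefore the treewidth is 3.

Treewidth 3.
One optimal decomposition is:
Bags: B1 = {2, 4, 5, 6}  B2 = {2, 5, 6, 7}  B3 = {2, 4, 5, 8}  B4 = {2, 5, 8, 9}  B5 = {2, 4, 5, 10}  B6 = {1, 2, 5, 10}  B7 = {2, 3, 4, 5}
Tree: B1–B2, B1–B3, B3–B4, B1–B5, B5–B6, B1–B7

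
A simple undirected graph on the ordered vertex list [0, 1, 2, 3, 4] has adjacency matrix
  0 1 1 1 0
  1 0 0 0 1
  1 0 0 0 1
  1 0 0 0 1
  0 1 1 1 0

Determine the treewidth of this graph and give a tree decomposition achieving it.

Each bag holds 3 vertices, so the decomposition has width 2, which upper-bounds the treewidth. For the lower bound, G contains the cycle 2–4–1–0–2, so G is not a forest; only forests have treewidth ≤ 1, hence tw(G) ≥ 2. The upper and lower bounds meet at 2, so that is the treewidth.

Treewidth 2.
One optimal decomposition is:
Bags: B1 = {0, 2, 4}  B2 = {0, 1, 4}  B3 = {0, 3, 4}
Tree: B1–B2, B2–B3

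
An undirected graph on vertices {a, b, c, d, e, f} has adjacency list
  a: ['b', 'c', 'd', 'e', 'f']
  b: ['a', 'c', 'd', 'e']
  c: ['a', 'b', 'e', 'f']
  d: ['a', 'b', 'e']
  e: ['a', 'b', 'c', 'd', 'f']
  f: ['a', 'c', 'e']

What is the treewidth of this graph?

3

A width-3 tree decomposition is:
Bags: B1 = {a, c, e, f}  B2 = {a, b, c, e}  B3 = {a, b, d, e}
Tree: B1–B2, B2–B3
The largest bag has 4 vertices, giving width 3; this decomposition certifies tw(G) ≤ 3. For the lower bound, the 4 vertices {a, b, d, e} are pairwise adjacent, and any tree decomposition puts a clique entirely inside one bag — forcing width ≥ 3. Combining the bounds, tw(G) = 3.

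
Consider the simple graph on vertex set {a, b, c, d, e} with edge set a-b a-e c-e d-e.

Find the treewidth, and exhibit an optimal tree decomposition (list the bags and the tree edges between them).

Treewidth 1.
One such decomposition:
Bags: B1 = {a, b}  B2 = {a, e}  B3 = {c, e}  B4 = {d, e}
Tree: B1–B2, B2–B3, B2–B4

The largest bag has 2 vertices, giving width 1; this decomposition certifies tw(G) ≤ 1. Any graph with an edge has treewidth ≥ 1, and G has the edge a–b. Hence tw(G) = 1 exactly.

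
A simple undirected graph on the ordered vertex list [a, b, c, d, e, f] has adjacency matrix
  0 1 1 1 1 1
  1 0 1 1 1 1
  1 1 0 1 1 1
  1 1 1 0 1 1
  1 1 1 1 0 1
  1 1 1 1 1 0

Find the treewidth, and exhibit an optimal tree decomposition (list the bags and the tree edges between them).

A single bag containing all 6 vertices is trivially a valid decomposition of width 5. For the lower bound, the 6 vertices {a, b, c, d, e, f} are pairwise adjacent, and any tree decomposition puts a clique entirely inside one bag — forcing width ≥ 5. The upper and lower bounds meet at 5, so that is the treewidth.

Treewidth 5.
Bags: B1 = {a, b, c, d, e, f}
Tree: (single bag)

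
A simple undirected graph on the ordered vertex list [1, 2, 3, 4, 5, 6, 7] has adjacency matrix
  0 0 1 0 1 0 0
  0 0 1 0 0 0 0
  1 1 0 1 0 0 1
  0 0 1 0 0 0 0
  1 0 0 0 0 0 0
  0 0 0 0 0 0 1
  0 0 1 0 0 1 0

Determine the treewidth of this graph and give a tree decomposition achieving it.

Treewidth 1.
Bags: B1 = {1, 3}  B2 = {2, 3}  B3 = {1, 5}  B4 = {3, 4}  B5 = {3, 7}  B6 = {6, 7}
Tree: B1–B2, B1–B3, B1–B4, B2–B5, B5–B6

Each bag holds 2 vertices, so the decomposition has width 1, which upper-bounds the treewidth. Any graph with an edge has treewidth ≥ 1, and G has the edge 1–3. Combining the bounds, tw(G) = 1.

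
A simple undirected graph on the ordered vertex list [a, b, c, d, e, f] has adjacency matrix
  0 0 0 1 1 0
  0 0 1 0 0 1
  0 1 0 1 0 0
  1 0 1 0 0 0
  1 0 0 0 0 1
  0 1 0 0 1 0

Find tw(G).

A width-2 tree decomposition is:
Bags: B1 = {a, e, f}  B2 = {a, b, f}  B3 = {a, b, c}  B4 = {a, c, d}
Tree: B1–B2, B2–B3, B3–B4
Every bag has size at most 3, so the width is 3 − 1 = 2 and tw(G) ≤ 2. For the lower bound, G contains the cycle a–e–f–b–c–d–a, so G is not a forest; only forests have treewidth ≤ 1, hence tw(G) ≥ 2. Therefore the treewidth is 2.

2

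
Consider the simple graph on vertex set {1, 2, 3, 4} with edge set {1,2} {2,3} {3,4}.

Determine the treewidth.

A width-1 tree decomposition is:
Bags: B1 = {2, 3}  B2 = {1, 2}  B3 = {3, 4}
Tree: B1–B2, B1–B3
Every bag has size at most 2, so the width is 2 − 1 = 1 and tw(G) ≤ 1. Any graph with an edge has treewidth ≥ 1, and G has the edge 2–3. Hence tw(G) = 1 exactly.

1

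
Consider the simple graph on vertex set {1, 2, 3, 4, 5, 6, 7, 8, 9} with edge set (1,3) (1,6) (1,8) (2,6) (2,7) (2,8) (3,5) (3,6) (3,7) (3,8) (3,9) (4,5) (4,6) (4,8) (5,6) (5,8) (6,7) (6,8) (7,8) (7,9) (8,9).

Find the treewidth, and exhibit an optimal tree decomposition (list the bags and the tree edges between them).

Every bag has size at most 4, so the width is 4 − 1 = 3 and tw(G) ≤ 3. Conversely, {3, 7, 8, 9} is a clique of size 4, and the vertices of any clique must share a bag in every tree decomposition; so some bag has ≥ 4 vertices and tw(G) ≥ 3. Hence tw(G) = 3 exactly.

Treewidth 3.
Bags: B1 = {3, 6, 7, 8}  B2 = {1, 3, 6, 8}  B3 = {3, 5, 6, 8}  B4 = {4, 5, 6, 8}  B5 = {2, 6, 7, 8}  B6 = {3, 7, 8, 9}
Tree: B1–B2, B1–B3, B3–B4, B1–B5, B1–B6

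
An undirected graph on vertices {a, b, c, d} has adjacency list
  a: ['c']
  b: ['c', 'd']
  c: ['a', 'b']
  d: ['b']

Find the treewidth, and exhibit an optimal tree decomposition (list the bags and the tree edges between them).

Every bag has size at most 2, so the width is 2 − 1 = 1 and tw(G) ≤ 1. Since G has at least one edge (e.g. a–c), it is not an edgeless graph, so tw(G) ≥ 1. Therefore the treewidth is 1.

Treewidth 1.
One such decomposition:
Bags: B1 = {a, c}  B2 = {b, c}  B3 = {b, d}
Tree: B1–B2, B2–B3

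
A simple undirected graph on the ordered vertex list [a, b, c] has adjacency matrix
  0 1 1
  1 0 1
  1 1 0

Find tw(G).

2

A width-2 tree decomposition is:
Bags: B1 = {a, b, c}
Tree: (single bag)
With just one bag of size 3, the width is 3 − 1 = 2, so tw(G) ≤ 2. On the other hand G contains the 3-clique {a, b, c}. A clique must lie in a single bag of any decomposition, so no decomposition can have width below 2. Combining the bounds, tw(G) = 2.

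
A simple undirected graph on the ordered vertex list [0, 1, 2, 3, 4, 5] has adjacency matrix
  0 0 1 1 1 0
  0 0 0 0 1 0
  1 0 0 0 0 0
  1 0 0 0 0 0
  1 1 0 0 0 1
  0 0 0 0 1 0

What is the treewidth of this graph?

A width-1 tree decomposition is:
Bags: B1 = {0, 4}  B2 = {0, 3}  B3 = {0, 2}  B4 = {4, 5}  B5 = {1, 4}
Tree: B1–B2, B1–B3, B1–B4, B4–B5
Every bag has size at most 2, so the width is 2 − 1 = 1 and tw(G) ≤ 1. G has an edge, so its treewidth is at least 1. The upper and lower bounds meet at 1, so that is the treewidth.

1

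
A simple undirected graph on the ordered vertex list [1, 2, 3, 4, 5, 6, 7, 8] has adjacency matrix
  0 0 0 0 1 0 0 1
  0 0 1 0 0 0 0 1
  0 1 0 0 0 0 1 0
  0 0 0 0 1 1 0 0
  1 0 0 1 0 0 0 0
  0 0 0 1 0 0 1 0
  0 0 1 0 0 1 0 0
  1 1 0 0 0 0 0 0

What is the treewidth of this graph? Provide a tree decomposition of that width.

Treewidth 2.
One such decomposition:
Bags: B1 = {4, 5, 6}  B2 = {5, 6, 7}  B3 = {3, 5, 7}  B4 = {2, 3, 5}  B5 = {2, 5, 8}  B6 = {1, 5, 8}
Tree: B1–B2, B2–B3, B3–B4, B4–B5, B5–B6

Every bag has size at most 3, so the width is 3 − 1 = 2 and tw(G) ≤ 2. The edges 5–4–6–7–3–2–8–1–5 form a cycle, so G is not a tree and its treewidth is at least 2. Hence tw(G) = 2 exactly.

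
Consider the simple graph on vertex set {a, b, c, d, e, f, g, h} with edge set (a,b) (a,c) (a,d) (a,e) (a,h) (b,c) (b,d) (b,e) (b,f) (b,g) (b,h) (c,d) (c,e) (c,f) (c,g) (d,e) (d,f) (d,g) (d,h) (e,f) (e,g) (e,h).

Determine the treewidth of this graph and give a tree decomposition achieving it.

Treewidth 4.
One such decomposition:
Bags: B1 = {b, c, d, e, g}  B2 = {b, c, d, e, f}  B3 = {a, b, c, d, e}  B4 = {a, b, d, e, h}
Tree: B1–B2, B2–B3, B3–B4

The largest bag has 5 vertices, giving width 4; this decomposition certifies tw(G) ≤ 4. For the lower bound, the 5 vertices {a, b, d, e, h} are pairwise adjacent, and any tree decomposition puts a clique entirely inside one bag — forcing width ≥ 4. Hence tw(G) = 4 exactly.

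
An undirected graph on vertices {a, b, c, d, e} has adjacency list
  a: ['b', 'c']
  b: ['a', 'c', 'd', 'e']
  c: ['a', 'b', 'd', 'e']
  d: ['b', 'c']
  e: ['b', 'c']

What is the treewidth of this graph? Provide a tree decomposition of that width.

Treewidth 2.
One optimal decomposition is:
Bags: B1 = {a, b, c}  B2 = {b, c, d}  B3 = {b, c, e}
Tree: B1–B2, B1–B3

Every bag has size at most 3, so the width is 3 − 1 = 2 and tw(G) ≤ 2. On the other hand G contains the 3-clique {b, c, d}. A clique must lie in a single bag of any decomposition, so no decomposition can have width below 2. Therefore the treewidth is 2.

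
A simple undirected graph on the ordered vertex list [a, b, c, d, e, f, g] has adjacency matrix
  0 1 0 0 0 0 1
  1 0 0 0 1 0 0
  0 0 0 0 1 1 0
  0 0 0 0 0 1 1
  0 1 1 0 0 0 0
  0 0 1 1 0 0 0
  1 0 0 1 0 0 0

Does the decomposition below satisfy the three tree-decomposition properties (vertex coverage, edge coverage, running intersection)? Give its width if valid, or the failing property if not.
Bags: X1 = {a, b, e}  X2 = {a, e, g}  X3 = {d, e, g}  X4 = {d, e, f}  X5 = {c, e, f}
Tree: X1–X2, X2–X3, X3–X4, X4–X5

Yes; width 2.

Checking the three conditions: (i) the bags cover all of {a, b, c, d, e, f, g}; (ii) for each edge, some bag contains both endpoints; (iii) the bags containing any fixed vertex form a subtree. All hold, so the decomposition is valid with width 3 − 1 = 2.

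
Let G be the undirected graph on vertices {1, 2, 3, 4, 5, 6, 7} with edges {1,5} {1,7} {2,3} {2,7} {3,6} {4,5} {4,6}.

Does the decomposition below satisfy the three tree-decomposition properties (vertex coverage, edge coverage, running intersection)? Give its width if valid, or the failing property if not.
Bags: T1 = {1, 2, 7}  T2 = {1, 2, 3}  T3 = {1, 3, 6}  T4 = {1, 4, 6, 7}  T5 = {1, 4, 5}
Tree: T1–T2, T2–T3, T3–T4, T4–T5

A tree decomposition must satisfy three properties: every vertex lies in some bag; for every edge, both endpoints lie together in some bag; and for every vertex, the bags containing it form a connected subtree. Here bags containing vertex 7 are not connected in the tree, so the decomposition is invalid.

No — bags containing vertex 7 are not connected in the tree.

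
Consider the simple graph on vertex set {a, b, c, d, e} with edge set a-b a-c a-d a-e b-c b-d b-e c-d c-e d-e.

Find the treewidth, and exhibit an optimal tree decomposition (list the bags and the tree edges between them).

A single bag containing all 5 vertices is trivially a valid decomposition of width 4. For the lower bound, the 5 vertices {a, b, c, d, e} are pairwise adjacent, and any tree decomposition puts a clique entirely inside one bag — forcing width ≥ 4. Hence tw(G) = 4 exactly.

Treewidth 4.
One optimal decomposition is:
Bags: B1 = {a, b, c, d, e}
Tree: (single bag)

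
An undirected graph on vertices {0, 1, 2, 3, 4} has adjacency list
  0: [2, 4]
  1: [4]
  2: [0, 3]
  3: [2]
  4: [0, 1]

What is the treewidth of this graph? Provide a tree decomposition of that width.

Treewidth 1.
One such decomposition:
Bags: B1 = {1, 4}  B2 = {0, 4}  B3 = {0, 2}  B4 = {2, 3}
Tree: B1–B2, B2–B3, B3–B4

The largest bag has 2 vertices, giving width 1; this decomposition certifies tw(G) ≤ 1. Any graph with an edge has treewidth ≥ 1, and G has the edge 1–4. Hence tw(G) = 1 exactly.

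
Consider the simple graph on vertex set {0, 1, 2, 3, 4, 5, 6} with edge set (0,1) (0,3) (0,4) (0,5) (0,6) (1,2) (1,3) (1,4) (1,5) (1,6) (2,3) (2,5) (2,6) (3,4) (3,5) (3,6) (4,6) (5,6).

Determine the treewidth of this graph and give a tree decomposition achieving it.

Treewidth 4.
One such decomposition:
Bags: B1 = {0, 1, 3, 4, 6}  B2 = {0, 1, 3, 5, 6}  B3 = {1, 2, 3, 5, 6}
Tree: B1–B2, B2–B3

Every bag has size at most 5, so the width is 5 − 1 = 4 and tw(G) ≤ 4. On the other hand G contains the 5-clique {0, 1, 3, 4, 6}. A clique must lie in a single bag of any decomposition, so no decomposition can have width below 4. Hence tw(G) = 4 exactly.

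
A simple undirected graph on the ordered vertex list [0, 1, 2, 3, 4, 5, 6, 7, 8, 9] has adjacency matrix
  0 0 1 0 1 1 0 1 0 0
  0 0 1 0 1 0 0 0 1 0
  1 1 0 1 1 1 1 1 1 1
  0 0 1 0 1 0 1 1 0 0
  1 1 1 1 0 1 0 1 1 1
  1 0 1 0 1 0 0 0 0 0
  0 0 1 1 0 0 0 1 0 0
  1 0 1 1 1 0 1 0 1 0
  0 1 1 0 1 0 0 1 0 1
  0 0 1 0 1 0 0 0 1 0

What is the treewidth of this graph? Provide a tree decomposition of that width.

Treewidth 3.
Bags: B1 = {1, 2, 4, 8}  B2 = {2, 4, 7, 8}  B3 = {2, 3, 4, 7}  B4 = {0, 2, 4, 7}  B5 = {2, 4, 8, 9}  B6 = {0, 2, 4, 5}  B7 = {2, 3, 6, 7}
Tree: B1–B2, B2–B3, B3–B4, B2–B5, B4–B6, B3–B7

The largest bag has 4 vertices, giving width 3; this decomposition certifies tw(G) ≤ 3. For the lower bound, the 4 vertices {1, 2, 4, 8} are pairwise adjacent, and any tree decomposition puts a clique entirely inside one bag — forcing width ≥ 3. Combining the bounds, tw(G) = 3.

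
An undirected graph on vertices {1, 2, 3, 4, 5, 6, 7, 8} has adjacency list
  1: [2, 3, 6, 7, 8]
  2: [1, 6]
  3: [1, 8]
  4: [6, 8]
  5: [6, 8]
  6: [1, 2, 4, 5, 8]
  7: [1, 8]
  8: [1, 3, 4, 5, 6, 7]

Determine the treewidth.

A width-2 tree decomposition is:
Bags: B1 = {1, 6, 8}  B2 = {1, 2, 6}  B3 = {1, 7, 8}  B4 = {1, 3, 8}  B5 = {4, 6, 8}  B6 = {5, 6, 8}
Tree: B1–B2, B1–B3, B1–B4, B1–B5, B1–B6
The largest bag has 3 vertices, giving width 2; this decomposition certifies tw(G) ≤ 2. For the lower bound, the 3 vertices {1, 3, 8} are pairwise adjacent, and any tree decomposition puts a clique entirely inside one bag — forcing width ≥ 2. Hence tw(G) = 2 exactly.

2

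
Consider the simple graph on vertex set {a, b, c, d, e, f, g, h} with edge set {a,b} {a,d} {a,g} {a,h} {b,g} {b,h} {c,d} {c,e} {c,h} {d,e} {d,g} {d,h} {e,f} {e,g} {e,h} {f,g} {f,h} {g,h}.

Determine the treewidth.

3

A width-3 tree decomposition is:
Bags: B1 = {a, d, g, h}  B2 = {d, e, g, h}  B3 = {e, f, g, h}  B4 = {a, b, g, h}  B5 = {c, d, e, h}
Tree: B1–B2, B2–B3, B1–B4, B2–B5
Each bag holds 4 vertices, so the decomposition has width 3, which upper-bounds the treewidth. For the lower bound, the 4 vertices {d, e, g, h} are pairwise adjacent, and any tree decomposition puts a clique entirely inside one bag — forcing width ≥ 3. Hence tw(G) = 3 exactly.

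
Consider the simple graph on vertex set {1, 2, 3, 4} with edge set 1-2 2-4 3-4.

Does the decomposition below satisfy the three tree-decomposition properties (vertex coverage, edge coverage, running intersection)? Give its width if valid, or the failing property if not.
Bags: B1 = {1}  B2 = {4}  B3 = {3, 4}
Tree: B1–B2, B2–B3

A tree decomposition must satisfy three properties: every vertex lies in some bag; for every edge, both endpoints lie together in some bag; and for every vertex, the bags containing it form a connected subtree. Here vertex 2 appears in no bag, so the decomposition is invalid.

No — vertex 2 appears in no bag.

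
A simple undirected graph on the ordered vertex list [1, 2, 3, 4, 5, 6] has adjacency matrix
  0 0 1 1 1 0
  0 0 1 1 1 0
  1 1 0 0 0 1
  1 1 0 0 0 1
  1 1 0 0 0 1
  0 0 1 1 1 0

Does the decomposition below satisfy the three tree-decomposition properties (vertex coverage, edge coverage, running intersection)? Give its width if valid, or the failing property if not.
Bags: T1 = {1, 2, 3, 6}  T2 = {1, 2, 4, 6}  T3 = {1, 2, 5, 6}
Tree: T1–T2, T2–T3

Every vertex of G appears in some bag (union = {1, 2, 3, 4, 5, 6}); every edge is covered by a bag; and for each vertex v the set of bags containing v is connected in the bag tree. The decomposition is therefore valid. The largest bag has 4 vertices, so the width is 3.

Yes; width 3.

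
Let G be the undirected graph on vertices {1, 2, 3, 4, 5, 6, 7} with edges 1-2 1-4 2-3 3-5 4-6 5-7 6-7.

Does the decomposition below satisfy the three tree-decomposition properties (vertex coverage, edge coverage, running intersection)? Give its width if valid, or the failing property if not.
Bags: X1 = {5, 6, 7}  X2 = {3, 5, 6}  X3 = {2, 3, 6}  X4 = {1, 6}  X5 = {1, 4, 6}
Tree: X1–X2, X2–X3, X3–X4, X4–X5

No — edge (2,1) lies in no bag.

A tree decomposition must satisfy three properties: every vertex lies in some bag; for every edge, both endpoints lie together in some bag; and for every vertex, the bags containing it form a connected subtree. Here edge (2,1) lies in no bag, so the decomposition is invalid.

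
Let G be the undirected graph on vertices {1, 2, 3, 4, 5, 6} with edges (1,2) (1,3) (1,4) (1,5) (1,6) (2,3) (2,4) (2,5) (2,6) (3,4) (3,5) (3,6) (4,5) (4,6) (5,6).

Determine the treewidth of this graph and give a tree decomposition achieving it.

Treewidth 5.
One such decomposition:
Bags: B1 = {1, 2, 3, 4, 5, 6}
Tree: (single bag)

With just one bag of size 6, the width is 6 − 1 = 5, so tw(G) ≤ 5. Conversely, {1, 2, 3, 4, 5, 6} is a clique of size 6, and the vertices of any clique must share a bag in every tree decomposition; so some bag has ≥ 6 vertices and tw(G) ≥ 5. Hence tw(G) = 5 exactly.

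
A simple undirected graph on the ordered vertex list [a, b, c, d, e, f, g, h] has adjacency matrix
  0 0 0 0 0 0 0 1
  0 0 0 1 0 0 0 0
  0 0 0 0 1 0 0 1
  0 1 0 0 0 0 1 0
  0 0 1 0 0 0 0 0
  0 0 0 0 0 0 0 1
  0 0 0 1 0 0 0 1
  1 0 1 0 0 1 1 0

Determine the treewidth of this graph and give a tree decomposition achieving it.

Every bag has size at most 2, so the width is 2 − 1 = 1 and tw(G) ≤ 1. G has an edge, so its treewidth is at least 1. Therefore the treewidth is 1.

Treewidth 1.
One optimal decomposition is:
Bags: B1 = {g, h}  B2 = {d, g}  B3 = {c, h}  B4 = {c, e}  B5 = {b, d}  B6 = {a, h}  B7 = {f, h}
Tree: B1–B2, B1–B3, B3–B4, B2–B5, B1–B6, B3–B7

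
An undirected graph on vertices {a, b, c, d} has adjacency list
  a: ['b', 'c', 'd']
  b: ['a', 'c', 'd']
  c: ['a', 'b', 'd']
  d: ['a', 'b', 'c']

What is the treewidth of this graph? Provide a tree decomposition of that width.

With just one bag of size 4, the width is 4 − 1 = 3, so tw(G) ≤ 3. On the other hand G contains the 4-clique {a, b, c, d}. A clique must lie in a single bag of any decomposition, so no decomposition can have width below 3. Hence tw(G) = 3 exactly.

Treewidth 3.
Bags: B1 = {a, b, c, d}
Tree: (single bag)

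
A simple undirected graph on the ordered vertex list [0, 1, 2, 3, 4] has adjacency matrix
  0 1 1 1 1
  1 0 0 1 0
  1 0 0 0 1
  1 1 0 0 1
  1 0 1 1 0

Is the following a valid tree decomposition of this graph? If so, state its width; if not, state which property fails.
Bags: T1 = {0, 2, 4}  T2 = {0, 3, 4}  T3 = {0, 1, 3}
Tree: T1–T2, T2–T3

Yes; width 2.

Vertex coverage: the bags together contain {0, 1, 2, 3, 4}, the full vertex set. Edge coverage: each edge of G has both endpoints in at least one bag. Running intersection: for every vertex, the bags containing it form a connected subtree. All three properties hold, so this is a valid tree decomposition of width max|bag| − 1 = 2, and hence tw(G) ≤ 2.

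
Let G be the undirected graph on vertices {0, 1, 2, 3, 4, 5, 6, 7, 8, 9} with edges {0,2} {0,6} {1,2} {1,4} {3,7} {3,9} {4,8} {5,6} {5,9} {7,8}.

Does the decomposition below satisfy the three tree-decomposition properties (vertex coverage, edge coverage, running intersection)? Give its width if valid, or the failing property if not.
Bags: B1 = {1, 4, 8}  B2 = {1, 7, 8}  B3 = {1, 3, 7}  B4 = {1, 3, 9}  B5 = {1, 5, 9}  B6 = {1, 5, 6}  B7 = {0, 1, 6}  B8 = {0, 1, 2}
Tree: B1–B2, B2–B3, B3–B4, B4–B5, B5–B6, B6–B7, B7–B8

Yes; width 2.

Checking the three conditions: (i) the bags cover all of {0, 1, 2, 3, 4, 5, 6, 7, 8, 9}; (ii) for each edge, some bag contains both endpoints; (iii) the bags containing any fixed vertex form a subtree. All hold, so the decomposition is valid with width 3 − 1 = 2.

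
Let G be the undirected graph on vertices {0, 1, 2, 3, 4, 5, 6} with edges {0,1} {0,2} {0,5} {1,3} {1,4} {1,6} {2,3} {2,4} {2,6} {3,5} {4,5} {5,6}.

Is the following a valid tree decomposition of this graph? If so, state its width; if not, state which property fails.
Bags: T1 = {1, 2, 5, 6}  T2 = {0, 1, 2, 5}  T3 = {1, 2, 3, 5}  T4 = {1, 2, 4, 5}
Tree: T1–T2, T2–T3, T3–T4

Checking the three conditions: (i) the bags cover all of {0, 1, 2, 3, 4, 5, 6}; (ii) for each edge, some bag contains both endpoints; (iii) the bags containing any fixed vertex form a subtree. All hold, so the decomposition is valid with width 4 − 1 = 3.

Yes; width 3.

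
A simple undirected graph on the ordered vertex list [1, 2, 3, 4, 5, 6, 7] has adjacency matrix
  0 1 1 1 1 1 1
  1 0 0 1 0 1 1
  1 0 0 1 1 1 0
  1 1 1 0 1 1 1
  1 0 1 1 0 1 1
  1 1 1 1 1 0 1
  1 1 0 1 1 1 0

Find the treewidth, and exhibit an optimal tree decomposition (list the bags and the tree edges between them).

Treewidth 4.
One such decomposition:
Bags: B1 = {1, 4, 5, 6, 7}  B2 = {1, 3, 4, 5, 6}  B3 = {1, 2, 4, 6, 7}
Tree: B1–B2, B1–B3

Every bag has size at most 5, so the width is 5 − 1 = 4 and tw(G) ≤ 4. For the lower bound, the 5 vertices {1, 2, 4, 6, 7} are pairwise adjacent, and any tree decomposition puts a clique entirely inside one bag — forcing width ≥ 4. Combining the bounds, tw(G) = 4.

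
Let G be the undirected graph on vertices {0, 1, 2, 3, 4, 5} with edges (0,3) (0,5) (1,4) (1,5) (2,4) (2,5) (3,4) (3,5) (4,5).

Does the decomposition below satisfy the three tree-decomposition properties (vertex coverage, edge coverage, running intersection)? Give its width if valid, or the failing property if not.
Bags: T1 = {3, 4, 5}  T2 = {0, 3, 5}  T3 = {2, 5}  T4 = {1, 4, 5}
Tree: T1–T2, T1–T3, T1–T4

No — edge (4,2) lies in no bag.

A tree decomposition must satisfy three properties: every vertex lies in some bag; for every edge, both endpoints lie together in some bag; and for every vertex, the bags containing it form a connected subtree. Here edge (4,2) lies in no bag, so the decomposition is invalid.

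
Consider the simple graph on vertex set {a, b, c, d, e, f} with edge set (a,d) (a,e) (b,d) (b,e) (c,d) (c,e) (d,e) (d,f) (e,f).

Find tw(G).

A width-2 tree decomposition is:
Bags: B1 = {d, e, f}  B2 = {c, d, e}  B3 = {a, d, e}  B4 = {b, d, e}
Tree: B1–B2, B1–B3, B3–B4
Each bag holds 3 vertices, so the decomposition has width 2, which upper-bounds the treewidth. Conversely, {d, e, f} is a clique of size 3, and the vertices of any clique must share a bag in every tree decomposition; so some bag has ≥ 3 vertices and tw(G) ≥ 2. Hence tw(G) = 2 exactly.

2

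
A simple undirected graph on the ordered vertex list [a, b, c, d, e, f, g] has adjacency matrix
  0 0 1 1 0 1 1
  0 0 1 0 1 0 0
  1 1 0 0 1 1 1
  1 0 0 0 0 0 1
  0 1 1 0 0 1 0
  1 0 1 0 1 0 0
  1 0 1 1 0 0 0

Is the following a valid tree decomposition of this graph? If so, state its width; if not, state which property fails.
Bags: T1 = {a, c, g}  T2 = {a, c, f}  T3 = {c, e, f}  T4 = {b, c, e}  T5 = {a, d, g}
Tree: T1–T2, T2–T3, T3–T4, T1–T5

Yes; width 2.

Checking the three conditions: (i) the bags cover all of {a, b, c, d, e, f, g}; (ii) for each edge, some bag contains both endpoints; (iii) the bags containing any fixed vertex form a subtree. All hold, so the decomposition is valid with width 3 − 1 = 2.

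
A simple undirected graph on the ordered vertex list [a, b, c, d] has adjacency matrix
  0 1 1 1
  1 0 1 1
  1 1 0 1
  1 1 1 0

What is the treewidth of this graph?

3

A width-3 tree decomposition is:
Bags: B1 = {a, b, c, d}
Tree: (single bag)
With just one bag of size 4, the width is 4 − 1 = 3, so tw(G) ≤ 3. On the other hand G contains the 4-clique {a, b, c, d}. A clique must lie in a single bag of any decomposition, so no decomposition can have width below 3. Therefore the treewidth is 3.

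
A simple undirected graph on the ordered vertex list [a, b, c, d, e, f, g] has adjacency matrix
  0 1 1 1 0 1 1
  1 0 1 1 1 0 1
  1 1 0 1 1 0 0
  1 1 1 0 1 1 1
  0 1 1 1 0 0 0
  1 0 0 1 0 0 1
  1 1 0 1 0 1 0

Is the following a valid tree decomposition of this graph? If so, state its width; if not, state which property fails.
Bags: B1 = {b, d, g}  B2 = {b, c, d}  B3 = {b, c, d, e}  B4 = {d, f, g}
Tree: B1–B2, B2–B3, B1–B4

A tree decomposition must satisfy three properties: every vertex lies in some bag; for every edge, both endpoints lie together in some bag; and for every vertex, the bags containing it form a connected subtree. Here vertex a appears in no bag, so the decomposition is invalid.

No — vertex a appears in no bag.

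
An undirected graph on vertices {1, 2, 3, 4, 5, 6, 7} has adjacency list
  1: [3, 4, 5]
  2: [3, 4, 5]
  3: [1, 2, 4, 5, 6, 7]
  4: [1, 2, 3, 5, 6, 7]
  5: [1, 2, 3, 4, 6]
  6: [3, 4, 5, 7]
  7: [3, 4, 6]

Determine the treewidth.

3

A width-3 tree decomposition is:
Bags: B1 = {3, 4, 5, 6}  B2 = {3, 4, 6, 7}  B3 = {1, 3, 4, 5}  B4 = {2, 3, 4, 5}
Tree: B1–B2, B1–B3, B3–B4
Every bag has size at most 4, so the width is 4 − 1 = 3 and tw(G) ≤ 3. Conversely, {1, 3, 4, 5} is a clique of size 4, and the vertices of any clique must share a bag in every tree decomposition; so some bag has ≥ 4 vertices and tw(G) ≥ 3. The upper and lower bounds meet at 3, so that is the treewidth.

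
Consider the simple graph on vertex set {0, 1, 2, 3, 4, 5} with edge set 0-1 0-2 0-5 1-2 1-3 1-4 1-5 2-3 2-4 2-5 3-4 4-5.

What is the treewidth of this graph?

A width-3 tree decomposition is:
Bags: B1 = {1, 2, 3, 4}  B2 = {1, 2, 4, 5}  B3 = {0, 1, 2, 5}
Tree: B1–B2, B2–B3
Each bag holds 4 vertices, so the decomposition has width 3, which upper-bounds the treewidth. Conversely, {0, 1, 2, 5} is a clique of size 4, and the vertices of any clique must share a bag in every tree decomposition; so some bag has ≥ 4 vertices and tw(G) ≥ 3. Therefore the treewidth is 3.

3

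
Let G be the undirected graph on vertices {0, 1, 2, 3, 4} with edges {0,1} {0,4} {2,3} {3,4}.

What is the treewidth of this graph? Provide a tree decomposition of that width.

Every bag has size at most 2, so the width is 2 − 1 = 1 and tw(G) ≤ 1. Any graph with an edge has treewidth ≥ 1, and G has the edge 2–3. Combining the bounds, tw(G) = 1.

Treewidth 1.
Bags: B1 = {2, 3}  B2 = {3, 4}  B3 = {0, 4}  B4 = {0, 1}
Tree: B1–B2, B2–B3, B3–B4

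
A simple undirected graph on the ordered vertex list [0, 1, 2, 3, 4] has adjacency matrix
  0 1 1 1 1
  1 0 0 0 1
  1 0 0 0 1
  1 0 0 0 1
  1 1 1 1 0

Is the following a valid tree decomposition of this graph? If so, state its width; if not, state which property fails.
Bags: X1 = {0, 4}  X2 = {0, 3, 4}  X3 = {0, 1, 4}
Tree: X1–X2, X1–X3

No — vertex 2 appears in no bag.

A tree decomposition must satisfy three properties: every vertex lies in some bag; for every edge, both endpoints lie together in some bag; and for every vertex, the bags containing it form a connected subtree. Here vertex 2 appears in no bag, so the decomposition is invalid.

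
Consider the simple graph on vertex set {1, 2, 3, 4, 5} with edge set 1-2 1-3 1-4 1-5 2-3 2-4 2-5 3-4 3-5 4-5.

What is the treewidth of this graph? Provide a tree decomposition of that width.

Treewidth 4.
One such decomposition:
Bags: B1 = {1, 2, 3, 4, 5}
Tree: (single bag)

A single bag containing all 5 vertices is trivially a valid decomposition of width 4. Conversely, {1, 2, 3, 4, 5} is a clique of size 5, and the vertices of any clique must share a bag in every tree decomposition; so some bag has ≥ 5 vertices and tw(G) ≥ 4. Therefore the treewidth is 4.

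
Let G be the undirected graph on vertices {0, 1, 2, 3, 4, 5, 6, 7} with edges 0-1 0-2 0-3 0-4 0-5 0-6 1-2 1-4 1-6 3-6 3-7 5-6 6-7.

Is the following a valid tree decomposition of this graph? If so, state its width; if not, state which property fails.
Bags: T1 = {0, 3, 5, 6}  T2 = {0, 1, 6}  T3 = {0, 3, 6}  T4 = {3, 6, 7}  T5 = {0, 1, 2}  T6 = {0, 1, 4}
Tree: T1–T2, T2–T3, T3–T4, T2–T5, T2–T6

A tree decomposition must satisfy three properties: every vertex lies in some bag; for every edge, both endpoints lie together in some bag; and for every vertex, the bags containing it form a connected subtree. Here bags containing vertex 3 are not connected in the tree, so the decomposition is invalid.

No — bags containing vertex 3 are not connected in the tree.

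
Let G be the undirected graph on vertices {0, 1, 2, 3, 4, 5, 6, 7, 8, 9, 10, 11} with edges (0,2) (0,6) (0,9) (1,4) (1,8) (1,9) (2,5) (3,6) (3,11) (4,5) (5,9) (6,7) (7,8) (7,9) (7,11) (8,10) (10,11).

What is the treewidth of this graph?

A width-3 tree decomposition is:
Bags: B1 = {1, 2, 4, 5}  B2 = {1, 2, 5, 9}  B3 = {0, 1, 2, 9}  B4 = {0, 1, 8, 9}  B5 = {0, 7, 8, 9}  B6 = {0, 6, 7, 8}  B7 = {6, 7, 8, 10}  B8 = {6, 7, 10, 11}  B9 = {3, 6, 10, 11}
Tree: B1–B2, B2–B3, B3–B4, B4–B5, B5–B6, B6–B7, B7–B8, B8–B9
Every bag has size at most 4, so the width is 4 − 1 = 3 and tw(G) ≤ 3. For the lower bound: the 4 vertex sets {2,4,5}, {1}, {9}, {0,6,7,8} are disjoint, each induces a connected subgraph, and every pair is joined by at least one edge of G. Contracting each set to a single vertex therefore yields K_{4} as a minor, and since treewidth is minor-monotone, tw(G) ≥ tw(K_{4}) = 3. The upper and lower bounds meet at 3, so that is the treewidth.

3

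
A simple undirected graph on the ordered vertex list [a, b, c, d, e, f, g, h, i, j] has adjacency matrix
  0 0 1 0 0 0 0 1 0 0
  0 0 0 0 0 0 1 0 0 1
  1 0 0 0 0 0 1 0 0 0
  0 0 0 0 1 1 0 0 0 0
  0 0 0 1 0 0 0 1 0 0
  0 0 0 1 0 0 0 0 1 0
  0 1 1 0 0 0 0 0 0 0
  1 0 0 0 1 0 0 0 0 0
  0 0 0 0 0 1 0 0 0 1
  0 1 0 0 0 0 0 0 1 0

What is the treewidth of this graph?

A width-2 tree decomposition is:
Bags: B1 = {b, c, g}  B2 = {a, b, c}  B3 = {a, b, h}  B4 = {b, e, h}  B5 = {b, d, e}  B6 = {b, d, f}  B7 = {b, f, i}  B8 = {b, i, j}
Tree: B1–B2, B2–B3, B3–B4, B4–B5, B5–B6, B6–B7, B7–B8
Each bag holds 3 vertices, so the decomposition has width 2, which upper-bounds the treewidth. The edges b–g–c–a–h–e–d–f–i–j–b form a cycle, so G is not a tree and its treewidth is at least 2. The upper and lower bounds meet at 2, so that is the treewidth.

2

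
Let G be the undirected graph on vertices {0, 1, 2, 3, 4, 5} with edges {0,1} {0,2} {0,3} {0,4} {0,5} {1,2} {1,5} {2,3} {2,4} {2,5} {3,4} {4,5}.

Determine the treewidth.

3

A width-3 tree decomposition is:
Bags: B1 = {0, 2, 3, 4}  B2 = {0, 2, 4, 5}  B3 = {0, 1, 2, 5}
Tree: B1–B2, B2–B3
The largest bag has 4 vertices, giving width 3; this decomposition certifies tw(G) ≤ 3. On the other hand G contains the 4-clique {0, 1, 2, 5}. A clique must lie in a single bag of any decomposition, so no decomposition can have width below 3. The upper and lower bounds meet at 3, so that is the treewidth.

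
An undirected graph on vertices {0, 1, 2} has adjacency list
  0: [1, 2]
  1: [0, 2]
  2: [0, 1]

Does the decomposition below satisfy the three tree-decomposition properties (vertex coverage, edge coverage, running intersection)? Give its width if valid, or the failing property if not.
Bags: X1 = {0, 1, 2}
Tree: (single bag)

Every vertex of G appears in some bag (union = {0, 1, 2}); every edge is covered by a bag; and for each vertex v the set of bags containing v is connected in the bag tree. The decomposition is therefore valid. The largest bag has 3 vertices, so the width is 2.

Yes; width 2.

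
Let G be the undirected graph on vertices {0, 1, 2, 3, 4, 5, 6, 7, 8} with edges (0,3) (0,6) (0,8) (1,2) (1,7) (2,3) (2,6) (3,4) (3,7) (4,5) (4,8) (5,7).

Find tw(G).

3

A width-3 tree decomposition is:
Bags: B1 = {4, 5, 7, 8}  B2 = {3, 4, 7, 8}  B3 = {0, 3, 7, 8}  B4 = {0, 1, 3, 7}  B5 = {0, 1, 2, 3}  B6 = {0, 1, 2, 6}
Tree: B1–B2, B2–B3, B3–B4, B4–B5, B5–B6
Each bag holds 4 vertices, so the decomposition has width 3, which upper-bounds the treewidth. For the lower bound: the 4 vertex sets {4,5,8}, {7}, {3}, {0,1,2,6} are disjoint, each induces a connected subgraph, and every pair is joined by at least one edge of G. Contracting each set to a single vertex therefore yields K_{4} as a minor, and since treewidth is minor-monotone, tw(G) ≥ tw(K_{4}) = 3. Combining the bounds, tw(G) = 3.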